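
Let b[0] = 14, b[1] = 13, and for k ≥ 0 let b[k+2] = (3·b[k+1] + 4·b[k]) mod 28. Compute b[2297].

5

Computing terms: b[0] = 14, b[1] = 13, b[2] = 11, b[3] = 1, b[4] = 19, b[5] = 5, b[6] = 7, b[7] = 13, b[8] = 11.
Since (b[7], b[8]) = (b[1], b[2]) = (13, 11) (two consecutive terms determine the rest), the sequence is eventually periodic: after a pre-period of length 1 it cycles with period 6.
For k ≥ 1, b[k] depends only on (k - 1) mod 6. (2297 - 1) mod 6 = 4, so b[2297] = b[5] = 5.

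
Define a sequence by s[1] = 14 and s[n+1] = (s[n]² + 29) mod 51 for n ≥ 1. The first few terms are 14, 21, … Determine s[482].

21

Computing terms: s[1] = 14,  s[2] = 21,  s[3] = 11,  s[4] = 48,  s[5] = 38,  s[6] = 45,  s[7] = 14.
The sequence repeats with period 6.
(482 - 1) mod 6 = 1, so s[482] = s[2] = 21.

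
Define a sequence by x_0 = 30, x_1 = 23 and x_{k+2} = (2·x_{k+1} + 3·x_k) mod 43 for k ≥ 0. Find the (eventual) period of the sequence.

42

Listing terms: x_0 = 30,  x_1 = 23,  x_2 = 7,  x_3 = 40,  x_4 = 15,  x_5 = 21,  x_6 = 1,  x_7 = 22,  x_8 = 4,  x_9 = 31,  x_{10} = 31,  x_{11} = 26,  x_{12} = 16,  x_{13} = 24,  x_{14} = 10,  x_{15} = 6,  x_{16} = 42,  x_{17} = 16,  x_{18} = 29,  x_{19} = 20,  x_{20} = 41,  x_{21} = 13,  x_{22} = 20,  x_{23} = 36,  x_{24} = 3,  x_{25} = 28,  x_{26} = 22,  x_{27} = 42,  x_{28} = 21,  x_{29} = 39,  x_{30} = 12,  x_{31} = 12,  x_{32} = 17,  x_{33} = 27,  x_{34} = 19,  x_{35} = 33,  x_{36} = 37,  x_{37} = 1,  x_{38} = 27,  x_{39} = 14,  x_{40} = 23,  x_{41} = 2,  x_{42} = 30,  x_{43} = 23.
The sequence repeats with period 42.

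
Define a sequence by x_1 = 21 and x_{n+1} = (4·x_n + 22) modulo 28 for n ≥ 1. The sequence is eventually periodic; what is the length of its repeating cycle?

3

x_1 = 21; x_2 = 22; x_3 = 26; x_4 = 14; x_5 = 22.
Since x_5 = x_2 = 22, the sequence is eventually periodic: after a pre-period of length 1 it cycles with period 3.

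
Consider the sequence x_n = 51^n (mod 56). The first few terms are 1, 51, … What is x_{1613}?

Listing terms: x_0 = 1,  x_1 = 51,  x_2 = 25,  x_3 = 43,  x_4 = 9,  x_5 = 11,  x_6 = 1.
The sequence repeats with period 6.
So x_{1613} = x_{0 + ((1613-0) mod 6)} = x_5 = 11.

11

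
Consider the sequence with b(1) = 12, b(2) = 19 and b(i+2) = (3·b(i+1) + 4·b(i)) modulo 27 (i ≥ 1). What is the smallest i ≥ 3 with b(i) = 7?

Computing terms: b(1) = 12,  b(2) = 19,  b(3) = 24,  b(4) = 13,  b(5) = 0,  b(6) = 25,  b(7) = 21,  b(8) = 1,  b(9) = 6,  b(10) = 22,  b(11) = 9,  b(12) = 7,  b(13) = 3,  b(14) = 10,  b(15) = 15,  b(16) = 4,  b(17) = 18,  b(18) = 16,  b(19) = 12,  b(20) = 19.
Since (b(19), b(20)) = (b(1), b(2)) = (12, 19) (two consecutive terms determine the rest), the sequence is periodic with period 18.
The value 7 first appears (with i ≥ 3) at b(12).

12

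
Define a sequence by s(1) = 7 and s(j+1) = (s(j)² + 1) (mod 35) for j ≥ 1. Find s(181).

12

Computing terms: s(1) = 7; s(2) = 15; s(3) = 16; s(4) = 12; s(5) = 5; s(6) = 26; s(7) = 12.
Since s(7) = s(4) = 12, the sequence is eventually periodic: after a pre-period of length 3 it cycles with period 3.
For j ≥ 4, s(j) depends only on (j - 4) mod 3. (181 - 4) mod 3 = 0, so s(181) = s(4) = 12.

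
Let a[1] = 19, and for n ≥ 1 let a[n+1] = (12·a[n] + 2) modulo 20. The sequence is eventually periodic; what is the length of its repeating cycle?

We have a[1] = 19; a[2] = 10; a[3] = 2; a[4] = 6; a[5] = 14; a[6] = 10.
Since a[6] = a[2] = 10, the sequence is eventually periodic: after a pre-period of length 1 it cycles with period 4.

4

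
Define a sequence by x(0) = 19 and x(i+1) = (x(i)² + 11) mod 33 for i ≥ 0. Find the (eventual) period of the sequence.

x(0) = 19,  x(1) = 9,  x(2) = 26,  x(3) = 27,  x(4) = 14,  x(5) = 9.
Since x(5) = x(1) = 9, the sequence is eventually periodic: after a pre-period of length 1 it cycles with period 4.

4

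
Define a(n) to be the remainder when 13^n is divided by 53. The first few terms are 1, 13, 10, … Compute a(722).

We have a(0) = 1, a(1) = 13, a(2) = 10, a(3) = 24, a(4) = 47, a(5) = 28, a(6) = 46, a(7) = 15, a(8) = 36, a(9) = 44, a(10) = 42, a(11) = 16, a(12) = 49, a(13) = 1.
The sequence repeats with period 13.
(722 - 0) mod 13 = 7, so a(722) = a(7) = 15.

15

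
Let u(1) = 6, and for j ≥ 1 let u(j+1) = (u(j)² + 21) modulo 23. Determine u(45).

Listing terms: u(1) = 6,  u(2) = 11,  u(3) = 4,  u(4) = 14,  u(5) = 10,  u(6) = 6.
Since u(6) = u(1) = 6, the sequence is periodic with period 5.
(45 - 1) mod 5 = 4, so u(45) = u(5) = 10.

10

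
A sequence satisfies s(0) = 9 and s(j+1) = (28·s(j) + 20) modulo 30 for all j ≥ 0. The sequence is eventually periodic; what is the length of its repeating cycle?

12

s(0) = 9,  s(1) = 2,  s(2) = 16,  s(3) = 18,  s(4) = 14,  s(5) = 22,  s(6) = 6,  s(7) = 8,  s(8) = 4,  s(9) = 12,  s(10) = 26,  s(11) = 28,  s(12) = 24,  s(13) = 2.
Since s(13) = s(1) = 2, the sequence is eventually periodic: after a pre-period of length 1 it cycles with period 12.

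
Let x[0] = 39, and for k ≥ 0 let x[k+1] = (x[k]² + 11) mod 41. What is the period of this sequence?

Computing terms: x[0] = 39, x[1] = 15, x[2] = 31, x[3] = 29, x[4] = 32, x[5] = 10, x[6] = 29.
Since x[6] = x[3] = 29, the sequence is eventually periodic: after a pre-period of length 3 it cycles with period 3.

3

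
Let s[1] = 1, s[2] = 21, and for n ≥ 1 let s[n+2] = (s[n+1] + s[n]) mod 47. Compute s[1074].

26

We have s[1] = 1; s[2] = 21; s[3] = 22; s[4] = 43; s[5] = 18; s[6] = 14; s[7] = 32; s[8] = 46; s[9] = 31; s[10] = 30; s[11] = 14; s[12] = 44; s[13] = 11; s[14] = 8; s[15] = 19; s[16] = 27; s[17] = 46; s[18] = 26; s[19] = 25; s[20] = 4; s[21] = 29; s[22] = 33; s[23] = 15; s[24] = 1; s[25] = 16; s[26] = 17; s[27] = 33; s[28] = 3; s[29] = 36; s[30] = 39; s[31] = 28; s[32] = 20; s[33] = 1; s[34] = 21.
Since (s[33], s[34]) = (s[1], s[2]) = (1, 21) (two consecutive terms determine the rest), the sequence is periodic with period 32.
So s[1074] = s[1 + ((1074-1) mod 32)] = s[18] = 26.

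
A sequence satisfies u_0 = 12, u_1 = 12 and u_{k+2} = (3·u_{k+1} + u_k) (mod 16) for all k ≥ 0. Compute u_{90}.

Computing terms: u_0 = 12; u_1 = 12; u_2 = 0; u_3 = 12; u_4 = 4; u_5 = 8; u_6 = 12; u_7 = 12.
Since (u_6, u_7) = (u_0, u_1) = (12, 12) (two consecutive terms determine the rest), the sequence is periodic with period 6.
(90 - 0) mod 6 = 0, so u_{90} = u_0 = 12.

12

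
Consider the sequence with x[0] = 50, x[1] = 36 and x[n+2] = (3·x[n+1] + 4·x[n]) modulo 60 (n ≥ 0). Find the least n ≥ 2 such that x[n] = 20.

10

We have x[0] = 50,  x[1] = 36,  x[2] = 8,  x[3] = 48,  x[4] = 56,  x[5] = 0,  x[6] = 44,  x[7] = 12,  x[8] = 32,  x[9] = 24,  x[10] = 20,  x[11] = 36,  x[12] = 8.
Since (x[11], x[12]) = (x[1], x[2]) = (36, 8) (two consecutive terms determine the rest), the sequence is eventually periodic: after a pre-period of length 1 it cycles with period 10.
The value 20 first appears (with n ≥ 2) at x[10].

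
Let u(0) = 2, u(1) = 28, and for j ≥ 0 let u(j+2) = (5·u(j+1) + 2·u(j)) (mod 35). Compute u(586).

34

Listing terms: u(0) = 2, u(1) = 28, u(2) = 4, u(3) = 6, u(4) = 3, u(5) = 27, u(6) = 1, u(7) = 24, u(8) = 17, u(9) = 28, u(10) = 34, u(11) = 16, u(12) = 8, u(13) = 2, u(14) = 26, u(15) = 29, u(16) = 22, u(17) = 28, u(18) = 9, u(19) = 31, u(20) = 33, u(21) = 17, u(22) = 11, u(23) = 19, u(24) = 12, u(25) = 28, u(26) = 24, u(27) = 1, u(28) = 18, u(29) = 22, u(30) = 6, u(31) = 4, u(32) = 32, u(33) = 28, u(34) = 29, u(35) = 26, u(36) = 13, u(37) = 12, u(38) = 16, u(39) = 34, u(40) = 27, u(41) = 28, u(42) = 19, u(43) = 11, u(44) = 23, u(45) = 32, u(46) = 31, u(47) = 9, u(48) = 2, u(49) = 28.
The sequence repeats with period 48.
(586 - 0) mod 48 = 10, so u(586) = u(10) = 34.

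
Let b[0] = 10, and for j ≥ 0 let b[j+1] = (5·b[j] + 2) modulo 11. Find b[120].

Listing terms: b[0] = 10; b[1] = 8; b[2] = 9; b[3] = 3; b[4] = 6; b[5] = 10.
Since b[5] = b[0] = 10, the sequence is periodic with period 5.
So b[120] = b[0 + ((120-0) mod 5)] = b[0] = 10.

10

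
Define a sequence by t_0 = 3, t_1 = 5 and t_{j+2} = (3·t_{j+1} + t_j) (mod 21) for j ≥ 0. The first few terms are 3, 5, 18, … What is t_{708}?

Computing terms: t_0 = 3,  t_1 = 5,  t_2 = 18,  t_3 = 17,  t_4 = 6,  t_5 = 14,  t_6 = 6,  t_7 = 11,  t_8 = 18,  t_9 = 2,  t_{10} = 3,  t_{11} = 11,  t_{12} = 15,  t_{13} = 14,  t_{14} = 15,  t_{15} = 17,  t_{16} = 3,  t_{17} = 5.
The sequence repeats with period 16.
(708 - 0) mod 16 = 4, so t_{708} = t_4 = 6.

6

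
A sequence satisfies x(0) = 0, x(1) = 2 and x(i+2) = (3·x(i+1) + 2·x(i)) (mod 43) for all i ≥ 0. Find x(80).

Listing terms: x(0) = 0, x(1) = 2, x(2) = 6, x(3) = 22, x(4) = 35, x(5) = 20, x(6) = 1, x(7) = 0, x(8) = 2.
The sequence repeats with period 7.
(80 - 0) mod 7 = 3, so x(80) = x(3) = 22.

22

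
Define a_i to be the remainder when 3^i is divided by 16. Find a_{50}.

We have a_1 = 3,  a_2 = 9,  a_3 = 11,  a_4 = 1,  a_5 = 3.
Since a_5 = a_1 = 3, the sequence is periodic with period 4.
So a_{50} = a_{1 + ((50-1) mod 4)} = a_2 = 9.

9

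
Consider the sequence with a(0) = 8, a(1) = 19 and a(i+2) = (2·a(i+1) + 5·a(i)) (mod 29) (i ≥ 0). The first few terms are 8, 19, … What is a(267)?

19

Listing terms: a(0) = 8,  a(1) = 19,  a(2) = 20,  a(3) = 19,  a(4) = 22,  a(5) = 23,  a(6) = 11,  a(7) = 21,  a(8) = 10,  a(9) = 9,  a(10) = 10,  a(11) = 7,  a(12) = 6,  a(13) = 18,  a(14) = 8,  a(15) = 19.
Since (a(14), a(15)) = (a(0), a(1)) = (8, 19) (two consecutive terms determine the rest), the sequence is periodic with period 14.
So a(267) = a(0 + ((267-0) mod 14)) = a(1) = 19.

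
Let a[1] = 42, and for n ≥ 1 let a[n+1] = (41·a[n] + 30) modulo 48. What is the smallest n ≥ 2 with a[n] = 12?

8

We have a[1] = 42,  a[2] = 24,  a[3] = 6,  a[4] = 36,  a[5] = 18,  a[6] = 0,  a[7] = 30,  a[8] = 12,  a[9] = 42.
The sequence repeats with period 8.
The value 12 first appears (with n ≥ 2) at a[8].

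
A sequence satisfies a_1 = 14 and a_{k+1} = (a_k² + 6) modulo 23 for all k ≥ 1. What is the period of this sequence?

5

Listing terms: a_1 = 14; a_2 = 18; a_3 = 8; a_4 = 1; a_5 = 7; a_6 = 9; a_7 = 18.
Since a_7 = a_2 = 18, the sequence is eventually periodic: after a pre-period of length 1 it cycles with period 5.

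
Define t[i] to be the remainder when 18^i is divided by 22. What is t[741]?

18

Computing terms: t[1] = 18,  t[2] = 16,  t[3] = 2,  t[4] = 14,  t[5] = 10,  t[6] = 4,  t[7] = 6,  t[8] = 20,  t[9] = 8,  t[10] = 12,  t[11] = 18.
The sequence repeats with period 10.
So t[741] = t[1 + ((741-1) mod 10)] = t[1] = 18.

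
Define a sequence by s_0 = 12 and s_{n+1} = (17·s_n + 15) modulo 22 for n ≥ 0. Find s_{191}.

21

Listing terms: s_0 = 12; s_1 = 21; s_2 = 20; s_3 = 3; s_4 = 0; s_5 = 15; s_6 = 6; s_7 = 7; s_8 = 2; s_9 = 5; s_{10} = 12.
The sequence repeats with period 10.
(191 - 0) mod 10 = 1, so s_{191} = s_1 = 21.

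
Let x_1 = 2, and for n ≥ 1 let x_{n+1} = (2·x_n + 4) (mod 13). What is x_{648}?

12

Computing terms: x_1 = 2,  x_2 = 8,  x_3 = 7,  x_4 = 5,  x_5 = 1,  x_6 = 6,  x_7 = 3,  x_8 = 10,  x_9 = 11,  x_{10} = 0,  x_{11} = 4,  x_{12} = 12,  x_{13} = 2.
The sequence repeats with period 12.
(648 - 1) mod 12 = 11, so x_{648} = x_{12} = 12.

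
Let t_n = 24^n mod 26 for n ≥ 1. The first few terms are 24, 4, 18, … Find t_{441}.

t_1 = 24, t_2 = 4, t_3 = 18, t_4 = 16, t_5 = 20, t_6 = 12, t_7 = 2, t_8 = 22, t_9 = 8, t_{10} = 10, t_{11} = 6, t_{12} = 14, t_{13} = 24.
The sequence repeats with period 12.
So t_{441} = t_{1 + ((441-1) mod 12)} = t_9 = 8.

8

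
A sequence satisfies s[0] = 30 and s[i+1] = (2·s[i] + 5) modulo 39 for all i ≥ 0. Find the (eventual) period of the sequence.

We have s[0] = 30; s[1] = 26; s[2] = 18; s[3] = 2; s[4] = 9; s[5] = 23; s[6] = 12; s[7] = 29; s[8] = 24; s[9] = 14; s[10] = 33; s[11] = 32; s[12] = 30.
The sequence repeats with period 12.

12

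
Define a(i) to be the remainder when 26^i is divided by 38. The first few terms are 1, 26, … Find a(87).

20

Computing terms: a(0) = 1; a(1) = 26; a(2) = 30; a(3) = 20; a(4) = 26.
Since a(4) = a(1) = 26, the sequence is eventually periodic: after a pre-period of length 1 it cycles with period 3.
For i ≥ 1, a(i) depends only on (i - 1) mod 3. (87 - 1) mod 3 = 2, so a(87) = a(3) = 20.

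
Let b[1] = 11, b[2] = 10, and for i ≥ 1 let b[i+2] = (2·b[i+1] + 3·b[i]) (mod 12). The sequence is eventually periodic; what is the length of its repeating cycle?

4

Listing terms: b[1] = 11; b[2] = 10; b[3] = 5; b[4] = 4; b[5] = 11; b[6] = 10.
The sequence repeats with period 4.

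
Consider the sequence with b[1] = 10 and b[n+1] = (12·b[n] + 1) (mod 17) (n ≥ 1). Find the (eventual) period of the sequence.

16

Computing terms: b[1] = 10,  b[2] = 2,  b[3] = 8,  b[4] = 12,  b[5] = 9,  b[6] = 7,  b[7] = 0,  b[8] = 1,  b[9] = 13,  b[10] = 4,  b[11] = 15,  b[12] = 11,  b[13] = 14,  b[14] = 16,  b[15] = 6,  b[16] = 5,  b[17] = 10.
The sequence repeats with period 16.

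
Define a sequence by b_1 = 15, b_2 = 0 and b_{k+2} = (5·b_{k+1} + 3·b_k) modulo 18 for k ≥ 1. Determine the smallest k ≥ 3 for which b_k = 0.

5

Computing terms: b_1 = 15; b_2 = 0; b_3 = 9; b_4 = 9; b_5 = 0; b_6 = 9.
Since (b_5, b_6) = (b_2, b_3) = (0, 9) (two consecutive terms determine the rest), the sequence is eventually periodic: after a pre-period of length 1 it cycles with period 3.
The value 0 next appears (with k ≥ 3) at b_5.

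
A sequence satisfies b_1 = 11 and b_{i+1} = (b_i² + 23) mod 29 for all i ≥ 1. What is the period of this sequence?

7

We have b_1 = 11,  b_2 = 28,  b_3 = 24,  b_4 = 19,  b_5 = 7,  b_6 = 14,  b_7 = 16,  b_8 = 18,  b_9 = 28.
Since b_9 = b_2 = 28, the sequence is eventually periodic: after a pre-period of length 1 it cycles with period 7.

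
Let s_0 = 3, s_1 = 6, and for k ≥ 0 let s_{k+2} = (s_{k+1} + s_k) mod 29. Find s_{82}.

0

We have s_0 = 3; s_1 = 6; s_2 = 9; s_3 = 15; s_4 = 24; s_5 = 10; s_6 = 5; s_7 = 15; s_8 = 20; s_9 = 6; s_{10} = 26; s_{11} = 3; s_{12} = 0; s_{13} = 3; s_{14} = 3; s_{15} = 6.
Since (s_{14}, s_{15}) = (s_0, s_1) = (3, 6) (two consecutive terms determine the rest), the sequence is periodic with period 14.
So s_{82} = s_{0 + ((82-0) mod 14)} = s_{12} = 0.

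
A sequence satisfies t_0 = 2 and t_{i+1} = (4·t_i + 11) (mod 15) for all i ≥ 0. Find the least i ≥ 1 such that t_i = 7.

We have t_0 = 2, t_1 = 4, t_2 = 12, t_3 = 14, t_4 = 7, t_5 = 9, t_6 = 2.
The sequence repeats with period 6.
The value 7 first appears (with i ≥ 1) at t_4.

4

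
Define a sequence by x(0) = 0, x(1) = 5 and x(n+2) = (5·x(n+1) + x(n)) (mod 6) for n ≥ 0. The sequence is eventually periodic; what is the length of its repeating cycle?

We have x(0) = 0; x(1) = 5; x(2) = 1; x(3) = 4; x(4) = 3; x(5) = 1; x(6) = 2; x(7) = 5; x(8) = 3; x(9) = 2; x(10) = 1; x(11) = 1; x(12) = 0; x(13) = 1; x(14) = 5; x(15) = 2; x(16) = 3; x(17) = 5; x(18) = 4; x(19) = 1; x(20) = 3; x(21) = 4; x(22) = 5; x(23) = 5; x(24) = 0; x(25) = 5.
The sequence repeats with period 24.

24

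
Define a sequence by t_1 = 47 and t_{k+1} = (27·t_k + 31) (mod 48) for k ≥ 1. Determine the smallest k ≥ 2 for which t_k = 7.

Computing terms: t_1 = 47,  t_2 = 4,  t_3 = 43,  t_4 = 40,  t_5 = 7,  t_6 = 28,  t_7 = 19,  t_8 = 16,  t_9 = 31,  t_{10} = 4.
Since t_{10} = t_2 = 4, the sequence is eventually periodic: after a pre-period of length 1 it cycles with period 8.
The value 7 first appears (with k ≥ 2) at t_5.

5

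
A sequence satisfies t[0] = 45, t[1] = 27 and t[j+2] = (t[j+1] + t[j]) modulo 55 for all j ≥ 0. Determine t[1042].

17

We have t[0] = 45, t[1] = 27, t[2] = 17, t[3] = 44, t[4] = 6, t[5] = 50, t[6] = 1, t[7] = 51, t[8] = 52, t[9] = 48, t[10] = 45, t[11] = 38, t[12] = 28, t[13] = 11, t[14] = 39, t[15] = 50, t[16] = 34, t[17] = 29, t[18] = 8, t[19] = 37, t[20] = 45, t[21] = 27.
The sequence repeats with period 20.
So t[1042] = t[0 + ((1042-0) mod 20)] = t[2] = 17.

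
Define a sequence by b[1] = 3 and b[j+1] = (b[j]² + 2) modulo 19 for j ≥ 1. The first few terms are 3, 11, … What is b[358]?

2

We have b[1] = 3, b[2] = 11, b[3] = 9, b[4] = 7, b[5] = 13, b[6] = 0, b[7] = 2, b[8] = 6, b[9] = 0.
Since b[9] = b[6] = 0, the sequence is eventually periodic: after a pre-period of length 5 it cycles with period 3.
For j ≥ 6, b[j] depends only on (j - 6) mod 3. (358 - 6) mod 3 = 1, so b[358] = b[7] = 2.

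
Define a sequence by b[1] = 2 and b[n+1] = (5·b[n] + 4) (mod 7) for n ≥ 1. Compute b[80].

0

b[1] = 2; b[2] = 0; b[3] = 4; b[4] = 3; b[5] = 5; b[6] = 1; b[7] = 2.
The sequence repeats with period 6.
So b[80] = b[1 + ((80-1) mod 6)] = b[2] = 0.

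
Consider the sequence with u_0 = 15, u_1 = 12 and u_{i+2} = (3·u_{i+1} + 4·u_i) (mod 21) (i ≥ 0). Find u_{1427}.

u_0 = 15; u_1 = 12; u_2 = 12; u_3 = 0; u_4 = 6; u_5 = 18; u_6 = 15; u_7 = 12.
Since (u_6, u_7) = (u_0, u_1) = (15, 12) (two consecutive terms determine the rest), the sequence is periodic with period 6.
(1427 - 0) mod 6 = 5, so u_{1427} = u_5 = 18.

18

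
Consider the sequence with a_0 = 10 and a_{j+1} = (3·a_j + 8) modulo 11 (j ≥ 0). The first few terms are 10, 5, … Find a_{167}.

1

Computing terms: a_0 = 10; a_1 = 5; a_2 = 1; a_3 = 0; a_4 = 8; a_5 = 10.
Since a_5 = a_0 = 10, the sequence is periodic with period 5.
So a_{167} = a_{0 + ((167-0) mod 5)} = a_2 = 1.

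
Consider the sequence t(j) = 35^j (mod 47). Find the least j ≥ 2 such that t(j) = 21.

We have t(1) = 35,  t(2) = 3,  t(3) = 11,  t(4) = 9,  t(5) = 33,  t(6) = 27,  t(7) = 5,  t(8) = 34,  t(9) = 15,  t(10) = 8,  t(11) = 45,  t(12) = 24,  t(13) = 41,  t(14) = 25,  t(15) = 29,  t(16) = 28,  t(17) = 40,  t(18) = 37,  t(19) = 26,  t(20) = 17,  t(21) = 31,  t(22) = 4,  t(23) = 46,  t(24) = 12,  t(25) = 44,  t(26) = 36,  t(27) = 38,  t(28) = 14,  t(29) = 20,  t(30) = 42,  t(31) = 13,  t(32) = 32,  t(33) = 39,  t(34) = 2,  t(35) = 23,  t(36) = 6,  t(37) = 22,  t(38) = 18,  t(39) = 19,  t(40) = 7,  t(41) = 10,  t(42) = 21,  t(43) = 30,  t(44) = 16,  t(45) = 43,  t(46) = 1,  t(47) = 35.
Since t(47) = t(1) = 35, the sequence is periodic with period 46.
The value 21 first appears (with j ≥ 2) at t(42).

42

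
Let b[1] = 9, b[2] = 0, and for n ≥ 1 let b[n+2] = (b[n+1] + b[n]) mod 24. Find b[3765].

21

b[1] = 9; b[2] = 0; b[3] = 9; b[4] = 9; b[5] = 18; b[6] = 3; b[7] = 21; b[8] = 0; b[9] = 21; b[10] = 21; b[11] = 18; b[12] = 15; b[13] = 9; b[14] = 0.
Since (b[13], b[14]) = (b[1], b[2]) = (9, 0) (two consecutive terms determine the rest), the sequence is periodic with period 12.
So b[3765] = b[1 + ((3765-1) mod 12)] = b[9] = 21.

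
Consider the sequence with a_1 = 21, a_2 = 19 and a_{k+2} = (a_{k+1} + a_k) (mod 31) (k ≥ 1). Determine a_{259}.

18

Listing terms: a_1 = 21; a_2 = 19; a_3 = 9; a_4 = 28; a_5 = 6; a_6 = 3; a_7 = 9; a_8 = 12; a_9 = 21; a_{10} = 2; a_{11} = 23; a_{12} = 25; a_{13} = 17; a_{14} = 11; a_{15} = 28; a_{16} = 8; a_{17} = 5; a_{18} = 13; a_{19} = 18; a_{20} = 0; a_{21} = 18; a_{22} = 18; a_{23} = 5; a_{24} = 23; a_{25} = 28; a_{26} = 20; a_{27} = 17; a_{28} = 6; a_{29} = 23; a_{30} = 29; a_{31} = 21; a_{32} = 19.
Since (a_{31}, a_{32}) = (a_1, a_2) = (21, 19) (two consecutive terms determine the rest), the sequence is periodic with period 30.
So a_{259} = a_{1 + ((259-1) mod 30)} = a_{19} = 18.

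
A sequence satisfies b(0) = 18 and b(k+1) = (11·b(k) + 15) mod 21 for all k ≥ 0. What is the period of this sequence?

We have b(0) = 18; b(1) = 3; b(2) = 6; b(3) = 18.
The sequence repeats with period 3.

3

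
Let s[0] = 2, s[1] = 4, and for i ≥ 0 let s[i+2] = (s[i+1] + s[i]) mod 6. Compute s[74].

We have s[0] = 2,  s[1] = 4,  s[2] = 0,  s[3] = 4,  s[4] = 4,  s[5] = 2,  s[6] = 0,  s[7] = 2,  s[8] = 2,  s[9] = 4.
Since (s[8], s[9]) = (s[0], s[1]) = (2, 4) (two consecutive terms determine the rest), the sequence is periodic with period 8.
(74 - 0) mod 8 = 2, so s[74] = s[2] = 0.

0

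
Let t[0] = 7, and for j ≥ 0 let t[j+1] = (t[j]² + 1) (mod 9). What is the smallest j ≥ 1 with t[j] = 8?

Computing terms: t[0] = 7, t[1] = 5, t[2] = 8, t[3] = 2, t[4] = 5.
Since t[4] = t[1] = 5, the sequence is eventually periodic: after a pre-period of length 1 it cycles with period 3.
The value 8 first appears (with j ≥ 1) at t[2].

2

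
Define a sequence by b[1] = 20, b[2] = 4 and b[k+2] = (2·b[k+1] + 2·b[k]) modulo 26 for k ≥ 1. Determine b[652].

Listing terms: b[1] = 20; b[2] = 4; b[3] = 22; b[4] = 0; b[5] = 18; b[6] = 10; b[7] = 4; b[8] = 2; b[9] = 12; b[10] = 2; b[11] = 2; b[12] = 8; b[13] = 20; b[14] = 4.
Since (b[13], b[14]) = (b[1], b[2]) = (20, 4) (two consecutive terms determine the rest), the sequence is periodic with period 12.
So b[652] = b[1 + ((652-1) mod 12)] = b[4] = 0.

0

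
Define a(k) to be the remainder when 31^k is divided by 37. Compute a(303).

6

Computing terms: a(0) = 1,  a(1) = 31,  a(2) = 36,  a(3) = 6,  a(4) = 1.
The sequence repeats with period 4.
(303 - 0) mod 4 = 3, so a(303) = a(3) = 6.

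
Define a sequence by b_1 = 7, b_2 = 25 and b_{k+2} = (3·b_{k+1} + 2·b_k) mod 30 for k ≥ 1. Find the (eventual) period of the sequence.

24

We have b_1 = 7, b_2 = 25, b_3 = 29, b_4 = 17, b_5 = 19, b_6 = 1, b_7 = 11, b_8 = 5, b_9 = 7, b_{10} = 1, b_{11} = 17, b_{12} = 23, b_{13} = 13, b_{14} = 25, b_{15} = 11, b_{16} = 23, b_{17} = 1, b_{18} = 19, b_{19} = 29, b_{20} = 5, b_{21} = 13, b_{22} = 19, b_{23} = 23, b_{24} = 17, b_{25} = 7, b_{26} = 25.
The sequence repeats with period 24.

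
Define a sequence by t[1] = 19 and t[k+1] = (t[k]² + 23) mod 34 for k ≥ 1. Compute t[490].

14

We have t[1] = 19, t[2] = 10, t[3] = 21, t[4] = 22, t[5] = 31, t[6] = 32, t[7] = 27, t[8] = 4, t[9] = 5, t[10] = 14, t[11] = 15, t[12] = 10.
Since t[12] = t[2] = 10, the sequence is eventually periodic: after a pre-period of length 1 it cycles with period 10.
For k ≥ 2, t[k] depends only on (k - 2) mod 10. (490 - 2) mod 10 = 8, so t[490] = t[10] = 14.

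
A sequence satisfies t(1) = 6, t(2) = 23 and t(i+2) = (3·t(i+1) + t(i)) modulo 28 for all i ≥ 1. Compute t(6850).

Computing terms: t(1) = 6; t(2) = 23; t(3) = 19; t(4) = 24; t(5) = 7; t(6) = 17; t(7) = 2; t(8) = 23; t(9) = 15; t(10) = 12; t(11) = 23; t(12) = 25; t(13) = 14; t(14) = 11; t(15) = 19; t(16) = 12; t(17) = 27; t(18) = 9; t(19) = 26; t(20) = 3; t(21) = 7; t(22) = 24; t(23) = 23; t(24) = 9; t(25) = 22; t(26) = 19; t(27) = 23; t(28) = 4; t(29) = 7; t(30) = 25; t(31) = 26; t(32) = 19; t(33) = 27; t(34) = 16; t(35) = 19; t(36) = 17; t(37) = 14; t(38) = 3; t(39) = 23; t(40) = 16; t(41) = 15; t(42) = 5; t(43) = 2; t(44) = 11; t(45) = 7; t(46) = 4; t(47) = 19; t(48) = 5; t(49) = 6; t(50) = 23.
Since (t(49), t(50)) = (t(1), t(2)) = (6, 23) (two consecutive terms determine the rest), the sequence is periodic with period 48.
So t(6850) = t(1 + ((6850-1) mod 48)) = t(34) = 16.

16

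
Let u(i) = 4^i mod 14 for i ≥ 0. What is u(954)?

8

u(0) = 1, u(1) = 4, u(2) = 2, u(3) = 8, u(4) = 4.
Since u(4) = u(1) = 4, the sequence is eventually periodic: after a pre-period of length 1 it cycles with period 3.
For i ≥ 1, u(i) depends only on (i - 1) mod 3. (954 - 1) mod 3 = 2, so u(954) = u(3) = 8.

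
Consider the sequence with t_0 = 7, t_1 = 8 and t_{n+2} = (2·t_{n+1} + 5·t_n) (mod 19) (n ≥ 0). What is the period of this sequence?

18

Listing terms: t_0 = 7,  t_1 = 8,  t_2 = 13,  t_3 = 9,  t_4 = 7,  t_5 = 2,  t_6 = 1,  t_7 = 12,  t_8 = 10,  t_9 = 4,  t_{10} = 1,  t_{11} = 3,  t_{12} = 11,  t_{13} = 18,  t_{14} = 15,  t_{15} = 6,  t_{16} = 11,  t_{17} = 14,  t_{18} = 7,  t_{19} = 8.
The sequence repeats with period 18.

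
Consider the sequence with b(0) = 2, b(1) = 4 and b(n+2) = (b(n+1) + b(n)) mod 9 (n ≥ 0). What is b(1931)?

Computing terms: b(0) = 2, b(1) = 4, b(2) = 6, b(3) = 1, b(4) = 7, b(5) = 8, b(6) = 6, b(7) = 5, b(8) = 2, b(9) = 7, b(10) = 0, b(11) = 7, b(12) = 7, b(13) = 5, b(14) = 3, b(15) = 8, b(16) = 2, b(17) = 1, b(18) = 3, b(19) = 4, b(20) = 7, b(21) = 2, b(22) = 0, b(23) = 2, b(24) = 2, b(25) = 4.
The sequence repeats with period 24.
So b(1931) = b(0 + ((1931-0) mod 24)) = b(11) = 7.

7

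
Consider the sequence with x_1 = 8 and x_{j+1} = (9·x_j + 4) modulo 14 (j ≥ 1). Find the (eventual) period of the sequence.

3

x_1 = 8,  x_2 = 6,  x_3 = 2,  x_4 = 8.
The sequence repeats with period 3.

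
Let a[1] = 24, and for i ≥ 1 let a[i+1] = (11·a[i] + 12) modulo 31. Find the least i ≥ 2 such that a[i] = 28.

We have a[1] = 24; a[2] = 28; a[3] = 10; a[4] = 29; a[5] = 21; a[6] = 26; a[7] = 19; a[8] = 4; a[9] = 25; a[10] = 8; a[11] = 7; a[12] = 27; a[13] = 30; a[14] = 1; a[15] = 23; a[16] = 17; a[17] = 13; a[18] = 0; a[19] = 12; a[20] = 20; a[21] = 15; a[22] = 22; a[23] = 6; a[24] = 16; a[25] = 2; a[26] = 3; a[27] = 14; a[28] = 11; a[29] = 9; a[30] = 18; a[31] = 24.
Since a[31] = a[1] = 24, the sequence is periodic with period 30.
The value 28 first appears (with i ≥ 2) at a[2].

2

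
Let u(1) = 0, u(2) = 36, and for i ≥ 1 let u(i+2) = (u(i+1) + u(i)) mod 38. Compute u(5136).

u(1) = 0,  u(2) = 36,  u(3) = 36,  u(4) = 34,  u(5) = 32,  u(6) = 28,  u(7) = 22,  u(8) = 12,  u(9) = 34,  u(10) = 8,  u(11) = 4,  u(12) = 12,  u(13) = 16,  u(14) = 28,  u(15) = 6,  u(16) = 34,  u(17) = 2,  u(18) = 36,  u(19) = 0,  u(20) = 36.
The sequence repeats with period 18.
(5136 - 1) mod 18 = 5, so u(5136) = u(6) = 28.

28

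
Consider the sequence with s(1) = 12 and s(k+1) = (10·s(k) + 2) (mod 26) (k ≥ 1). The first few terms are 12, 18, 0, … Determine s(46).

2

Listing terms: s(1) = 12; s(2) = 18; s(3) = 0; s(4) = 2; s(5) = 22; s(6) = 14; s(7) = 12.
Since s(7) = s(1) = 12, the sequence is periodic with period 6.
So s(46) = s(1 + ((46-1) mod 6)) = s(4) = 2.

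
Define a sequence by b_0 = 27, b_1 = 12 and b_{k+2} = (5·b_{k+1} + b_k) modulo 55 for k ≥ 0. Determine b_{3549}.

22

Computing terms: b_0 = 27,  b_1 = 12,  b_2 = 32,  b_3 = 7,  b_4 = 12,  b_5 = 12,  b_6 = 17,  b_7 = 42,  b_8 = 7,  b_9 = 22,  b_{10} = 7,  b_{11} = 2,  b_{12} = 17,  b_{13} = 32,  b_{14} = 12,  b_{15} = 37,  b_{16} = 32,  b_{17} = 32,  b_{18} = 27,  b_{19} = 2,  b_{20} = 37,  b_{21} = 22,  b_{22} = 37,  b_{23} = 42,  b_{24} = 27,  b_{25} = 12.
Since (b_{24}, b_{25}) = (b_0, b_1) = (27, 12) (two consecutive terms determine the rest), the sequence is periodic with period 24.
So b_{3549} = b_{0 + ((3549-0) mod 24)} = b_{21} = 22.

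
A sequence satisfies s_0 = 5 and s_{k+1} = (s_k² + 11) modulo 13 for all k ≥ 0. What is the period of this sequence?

3

We have s_0 = 5,  s_1 = 10,  s_2 = 7,  s_3 = 8,  s_4 = 10.
Since s_4 = s_1 = 10, the sequence is eventually periodic: after a pre-period of length 1 it cycles with period 3.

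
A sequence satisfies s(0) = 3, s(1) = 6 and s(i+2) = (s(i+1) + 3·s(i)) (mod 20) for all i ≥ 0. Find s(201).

Listing terms: s(0) = 3; s(1) = 6; s(2) = 15; s(3) = 13; s(4) = 18; s(5) = 17; s(6) = 11; s(7) = 2; s(8) = 15; s(9) = 1; s(10) = 6; s(11) = 9; s(12) = 7; s(13) = 14; s(14) = 15; s(15) = 17; s(16) = 2; s(17) = 13; s(18) = 19; s(19) = 18; s(20) = 15; s(21) = 9; s(22) = 14; s(23) = 1; s(24) = 3; s(25) = 6.
Since (s(24), s(25)) = (s(0), s(1)) = (3, 6) (two consecutive terms determine the rest), the sequence is periodic with period 24.
(201 - 0) mod 24 = 9, so s(201) = s(9) = 1.

1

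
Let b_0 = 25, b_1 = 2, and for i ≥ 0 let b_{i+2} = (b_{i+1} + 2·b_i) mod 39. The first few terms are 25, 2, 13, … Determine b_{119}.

We have b_0 = 25,  b_1 = 2,  b_2 = 13,  b_3 = 17,  b_4 = 4,  b_5 = 38,  b_6 = 7,  b_7 = 5,  b_8 = 19,  b_9 = 29,  b_{10} = 28,  b_{11} = 8,  b_{12} = 25,  b_{13} = 2.
The sequence repeats with period 12.
So b_{119} = b_{0 + ((119-0) mod 12)} = b_{11} = 8.

8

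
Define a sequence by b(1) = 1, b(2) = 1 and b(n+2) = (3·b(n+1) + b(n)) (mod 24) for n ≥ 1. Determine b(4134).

b(1) = 1, b(2) = 1, b(3) = 4, b(4) = 13, b(5) = 19, b(6) = 22, b(7) = 13, b(8) = 13, b(9) = 4, b(10) = 1, b(11) = 7, b(12) = 22, b(13) = 1, b(14) = 1.
The sequence repeats with period 12.
So b(4134) = b(1 + ((4134-1) mod 12)) = b(6) = 22.

22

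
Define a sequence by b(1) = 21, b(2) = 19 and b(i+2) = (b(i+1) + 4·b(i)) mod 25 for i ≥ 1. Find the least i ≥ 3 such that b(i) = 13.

b(1) = 21; b(2) = 19; b(3) = 3; b(4) = 4; b(5) = 16; b(6) = 7; b(7) = 21; b(8) = 24; b(9) = 8; b(10) = 4; b(11) = 11; b(12) = 2; b(13) = 21; b(14) = 4; b(15) = 13; b(16) = 4; b(17) = 6; b(18) = 22; b(19) = 21; b(20) = 9; b(21) = 18; b(22) = 4; b(23) = 1; b(24) = 17; b(25) = 21; b(26) = 14; b(27) = 23; b(28) = 4; b(29) = 21; b(30) = 12; b(31) = 21; b(32) = 19.
The sequence repeats with period 30.
The value 13 first appears (with i ≥ 3) at b(15).

15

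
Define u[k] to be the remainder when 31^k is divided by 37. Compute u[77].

u[0] = 1,  u[1] = 31,  u[2] = 36,  u[3] = 6,  u[4] = 1.
Since u[4] = u[0] = 1, the sequence is periodic with period 4.
(77 - 0) mod 4 = 1, so u[77] = u[1] = 31.

31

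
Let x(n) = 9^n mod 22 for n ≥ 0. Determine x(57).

x(0) = 1; x(1) = 9; x(2) = 15; x(3) = 3; x(4) = 5; x(5) = 1.
Since x(5) = x(0) = 1, the sequence is periodic with period 5.
So x(57) = x(0 + ((57-0) mod 5)) = x(2) = 15.

15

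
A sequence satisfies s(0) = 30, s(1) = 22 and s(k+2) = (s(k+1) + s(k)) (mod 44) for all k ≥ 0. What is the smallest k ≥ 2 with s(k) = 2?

We have s(0) = 30,  s(1) = 22,  s(2) = 8,  s(3) = 30,  s(4) = 38,  s(5) = 24,  s(6) = 18,  s(7) = 42,  s(8) = 16,  s(9) = 14,  s(10) = 30,  s(11) = 0,  s(12) = 30,  s(13) = 30,  s(14) = 16,  s(15) = 2,  s(16) = 18,  s(17) = 20,  s(18) = 38,  s(19) = 14,  s(20) = 8,  s(21) = 22,  s(22) = 30,  s(23) = 8,  s(24) = 38,  s(25) = 2,  s(26) = 40,  s(27) = 42,  s(28) = 38,  s(29) = 36,  s(30) = 30,  s(31) = 22.
The sequence repeats with period 30.
The value 2 first appears (with k ≥ 2) at s(15).

15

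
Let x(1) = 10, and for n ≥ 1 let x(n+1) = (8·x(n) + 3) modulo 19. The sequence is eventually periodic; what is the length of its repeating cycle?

6

We have x(1) = 10,  x(2) = 7,  x(3) = 2,  x(4) = 0,  x(5) = 3,  x(6) = 8,  x(7) = 10.
The sequence repeats with period 6.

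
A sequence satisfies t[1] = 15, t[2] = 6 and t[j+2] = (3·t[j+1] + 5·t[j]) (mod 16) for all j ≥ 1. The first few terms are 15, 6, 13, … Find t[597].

9

Listing terms: t[1] = 15,  t[2] = 6,  t[3] = 13,  t[4] = 5,  t[5] = 0,  t[6] = 9,  t[7] = 11,  t[8] = 14,  t[9] = 1,  t[10] = 9,  t[11] = 0,  t[12] = 13,  t[13] = 7,  t[14] = 6,  t[15] = 5,  t[16] = 13,  t[17] = 0,  t[18] = 1,  t[19] = 3,  t[20] = 14,  t[21] = 9,  t[22] = 1,  t[23] = 0,  t[24] = 5,  t[25] = 15,  t[26] = 6.
Since (t[25], t[26]) = (t[1], t[2]) = (15, 6) (two consecutive terms determine the rest), the sequence is periodic with period 24.
(597 - 1) mod 24 = 20, so t[597] = t[21] = 9.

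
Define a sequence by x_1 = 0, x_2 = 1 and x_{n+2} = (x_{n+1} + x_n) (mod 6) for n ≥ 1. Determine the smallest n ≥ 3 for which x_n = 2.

4

We have x_1 = 0; x_2 = 1; x_3 = 1; x_4 = 2; x_5 = 3; x_6 = 5; x_7 = 2; x_8 = 1; x_9 = 3; x_{10} = 4; x_{11} = 1; x_{12} = 5; x_{13} = 0; x_{14} = 5; x_{15} = 5; x_{16} = 4; x_{17} = 3; x_{18} = 1; x_{19} = 4; x_{20} = 5; x_{21} = 3; x_{22} = 2; x_{23} = 5; x_{24} = 1; x_{25} = 0; x_{26} = 1.
The sequence repeats with period 24.
The value 2 first appears (with n ≥ 3) at x_4.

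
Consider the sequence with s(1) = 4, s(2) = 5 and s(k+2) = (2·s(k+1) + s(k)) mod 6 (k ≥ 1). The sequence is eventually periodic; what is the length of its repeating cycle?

8

We have s(1) = 4; s(2) = 5; s(3) = 2; s(4) = 3; s(5) = 2; s(6) = 1; s(7) = 4; s(8) = 3; s(9) = 4; s(10) = 5.
The sequence repeats with period 8.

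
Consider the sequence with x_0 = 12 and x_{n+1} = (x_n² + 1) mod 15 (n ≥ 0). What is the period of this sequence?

x_0 = 12; x_1 = 10; x_2 = 11; x_3 = 2; x_4 = 5; x_5 = 11.
Since x_5 = x_2 = 11, the sequence is eventually periodic: after a pre-period of length 2 it cycles with period 3.

3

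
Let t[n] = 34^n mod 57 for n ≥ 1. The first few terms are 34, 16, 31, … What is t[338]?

55

Computing terms: t[1] = 34, t[2] = 16, t[3] = 31, t[4] = 28, t[5] = 40, t[6] = 49, t[7] = 13, t[8] = 43, t[9] = 37, t[10] = 4, t[11] = 22, t[12] = 7, t[13] = 10, t[14] = 55, t[15] = 46, t[16] = 25, t[17] = 52, t[18] = 1, t[19] = 34.
Since t[19] = t[1] = 34, the sequence is periodic with period 18.
(338 - 1) mod 18 = 13, so t[338] = t[14] = 55.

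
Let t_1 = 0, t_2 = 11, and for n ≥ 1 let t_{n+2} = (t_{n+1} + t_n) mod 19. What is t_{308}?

We have t_1 = 0; t_2 = 11; t_3 = 11; t_4 = 3; t_5 = 14; t_6 = 17; t_7 = 12; t_8 = 10; t_9 = 3; t_{10} = 13; t_{11} = 16; t_{12} = 10; t_{13} = 7; t_{14} = 17; t_{15} = 5; t_{16} = 3; t_{17} = 8; t_{18} = 11; t_{19} = 0; t_{20} = 11.
Since (t_{19}, t_{20}) = (t_1, t_2) = (0, 11) (two consecutive terms determine the rest), the sequence is periodic with period 18.
So t_{308} = t_{1 + ((308-1) mod 18)} = t_2 = 11.

11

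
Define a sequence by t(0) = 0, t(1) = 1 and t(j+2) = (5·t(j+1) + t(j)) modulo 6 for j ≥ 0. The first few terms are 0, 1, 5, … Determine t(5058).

2

t(0) = 0,  t(1) = 1,  t(2) = 5,  t(3) = 2,  t(4) = 3,  t(5) = 5,  t(6) = 4,  t(7) = 1,  t(8) = 3,  t(9) = 4,  t(10) = 5,  t(11) = 5,  t(12) = 0,  t(13) = 5,  t(14) = 1,  t(15) = 4,  t(16) = 3,  t(17) = 1,  t(18) = 2,  t(19) = 5,  t(20) = 3,  t(21) = 2,  t(22) = 1,  t(23) = 1,  t(24) = 0,  t(25) = 1.
The sequence repeats with period 24.
(5058 - 0) mod 24 = 18, so t(5058) = t(18) = 2.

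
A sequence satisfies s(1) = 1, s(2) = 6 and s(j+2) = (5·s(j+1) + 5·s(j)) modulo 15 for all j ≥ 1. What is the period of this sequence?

3

Computing terms: s(1) = 1,  s(2) = 6,  s(3) = 5,  s(4) = 10,  s(5) = 0,  s(6) = 5,  s(7) = 10.
Since (s(6), s(7)) = (s(3), s(4)) = (5, 10) (two consecutive terms determine the rest), the sequence is eventually periodic: after a pre-period of length 2 it cycles with period 3.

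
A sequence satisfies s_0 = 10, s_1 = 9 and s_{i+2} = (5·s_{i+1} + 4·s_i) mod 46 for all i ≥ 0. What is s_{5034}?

35

We have s_0 = 10; s_1 = 9; s_2 = 39; s_3 = 1; s_4 = 23; s_5 = 27; s_6 = 43; s_7 = 1; s_8 = 39; s_9 = 15; s_{10} = 1; s_{11} = 19; s_{12} = 7; s_{13} = 19; s_{14} = 31; s_{15} = 1; s_{16} = 37; s_{17} = 5; s_{18} = 35; s_{19} = 11; s_{20} = 11; s_{21} = 7; s_{22} = 33; s_{23} = 9; s_{24} = 39.
Since (s_{23}, s_{24}) = (s_1, s_2) = (9, 39) (two consecutive terms determine the rest), the sequence is eventually periodic: after a pre-period of length 1 it cycles with period 22.
For i ≥ 1, s_i depends only on (i - 1) mod 22. (5034 - 1) mod 22 = 17, so s_{5034} = s_{18} = 35.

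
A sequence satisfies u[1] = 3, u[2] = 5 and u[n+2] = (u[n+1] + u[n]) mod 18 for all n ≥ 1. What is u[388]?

13

u[1] = 3, u[2] = 5, u[3] = 8, u[4] = 13, u[5] = 3, u[6] = 16, u[7] = 1, u[8] = 17, u[9] = 0, u[10] = 17, u[11] = 17, u[12] = 16, u[13] = 15, u[14] = 13, u[15] = 10, u[16] = 5, u[17] = 15, u[18] = 2, u[19] = 17, u[20] = 1, u[21] = 0, u[22] = 1, u[23] = 1, u[24] = 2, u[25] = 3, u[26] = 5.
Since (u[25], u[26]) = (u[1], u[2]) = (3, 5) (two consecutive terms determine the rest), the sequence is periodic with period 24.
(388 - 1) mod 24 = 3, so u[388] = u[4] = 13.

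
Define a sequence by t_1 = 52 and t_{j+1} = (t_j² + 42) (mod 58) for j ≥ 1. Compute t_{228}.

4

Listing terms: t_1 = 52,  t_2 = 20,  t_3 = 36,  t_4 = 4,  t_5 = 0,  t_6 = 42,  t_7 = 8,  t_8 = 48,  t_9 = 26,  t_{10} = 22,  t_{11} = 4.
Since t_{11} = t_4 = 4, the sequence is eventually periodic: after a pre-period of length 3 it cycles with period 7.
For j ≥ 4, t_j depends only on (j - 4) mod 7. (228 - 4) mod 7 = 0, so t_{228} = t_4 = 4.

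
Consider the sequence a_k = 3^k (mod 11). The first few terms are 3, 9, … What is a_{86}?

a_1 = 3,  a_2 = 9,  a_3 = 5,  a_4 = 4,  a_5 = 1,  a_6 = 3.
Since a_6 = a_1 = 3, the sequence is periodic with period 5.
(86 - 1) mod 5 = 0, so a_{86} = a_1 = 3.

3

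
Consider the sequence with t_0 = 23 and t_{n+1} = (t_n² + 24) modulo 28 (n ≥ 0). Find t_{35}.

17

Computing terms: t_0 = 23, t_1 = 21, t_2 = 17, t_3 = 5, t_4 = 21.
Since t_4 = t_1 = 21, the sequence is eventually periodic: after a pre-period of length 1 it cycles with period 3.
For n ≥ 1, t_n depends only on (n - 1) mod 3. (35 - 1) mod 3 = 1, so t_{35} = t_2 = 17.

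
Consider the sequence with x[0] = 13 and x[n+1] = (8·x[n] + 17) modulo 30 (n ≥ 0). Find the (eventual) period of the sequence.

4

x[0] = 13; x[1] = 1; x[2] = 25; x[3] = 7; x[4] = 13.
Since x[4] = x[0] = 13, the sequence is periodic with period 4.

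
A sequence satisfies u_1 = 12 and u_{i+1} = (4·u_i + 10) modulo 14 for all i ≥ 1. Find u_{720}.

We have u_1 = 12, u_2 = 2, u_3 = 4, u_4 = 12.
Since u_4 = u_1 = 12, the sequence is periodic with period 3.
(720 - 1) mod 3 = 2, so u_{720} = u_3 = 4.

4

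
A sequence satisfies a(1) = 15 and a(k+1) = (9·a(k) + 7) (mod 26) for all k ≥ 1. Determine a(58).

2

a(1) = 15; a(2) = 12; a(3) = 11; a(4) = 2; a(5) = 25; a(6) = 24; a(7) = 15.
The sequence repeats with period 6.
So a(58) = a(1 + ((58-1) mod 6)) = a(4) = 2.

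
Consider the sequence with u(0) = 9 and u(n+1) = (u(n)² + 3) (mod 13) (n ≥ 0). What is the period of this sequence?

u(0) = 9, u(1) = 6, u(2) = 0, u(3) = 3, u(4) = 12, u(5) = 4, u(6) = 6.
Since u(6) = u(1) = 6, the sequence is eventually periodic: after a pre-period of length 1 it cycles with period 5.

5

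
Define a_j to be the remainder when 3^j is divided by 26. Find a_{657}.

1

Listing terms: a_0 = 1; a_1 = 3; a_2 = 9; a_3 = 1.
Since a_3 = a_0 = 1, the sequence is periodic with period 3.
So a_{657} = a_{0 + ((657-0) mod 3)} = a_0 = 1.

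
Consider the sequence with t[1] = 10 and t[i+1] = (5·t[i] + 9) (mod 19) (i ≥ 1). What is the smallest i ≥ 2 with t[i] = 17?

We have t[1] = 10, t[2] = 2, t[3] = 0, t[4] = 9, t[5] = 16, t[6] = 13, t[7] = 17, t[8] = 18, t[9] = 4, t[10] = 10.
The sequence repeats with period 9.
The value 17 first appears (with i ≥ 2) at t[7].

7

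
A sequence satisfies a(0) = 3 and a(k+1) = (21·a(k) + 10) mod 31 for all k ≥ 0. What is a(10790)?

25

a(0) = 3, a(1) = 11, a(2) = 24, a(3) = 18, a(4) = 16, a(5) = 5, a(6) = 22, a(7) = 7, a(8) = 2, a(9) = 21, a(10) = 17, a(11) = 26, a(12) = 29, a(13) = 30, a(14) = 20, a(15) = 27, a(16) = 19, a(17) = 6, a(18) = 12, a(19) = 14, a(20) = 25, a(21) = 8, a(22) = 23, a(23) = 28, a(24) = 9, a(25) = 13, a(26) = 4, a(27) = 1, a(28) = 0, a(29) = 10, a(30) = 3.
Since a(30) = a(0) = 3, the sequence is periodic with period 30.
(10790 - 0) mod 30 = 20, so a(10790) = a(20) = 25.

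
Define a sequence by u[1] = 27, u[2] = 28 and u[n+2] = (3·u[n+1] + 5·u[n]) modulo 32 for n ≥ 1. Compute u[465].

u[1] = 27; u[2] = 28; u[3] = 27; u[4] = 29; u[5] = 30; u[6] = 11; u[7] = 23; u[8] = 28; u[9] = 7; u[10] = 1; u[11] = 6; u[12] = 23; u[13] = 3; u[14] = 28; u[15] = 3; u[16] = 21; u[17] = 14; u[18] = 19; u[19] = 31; u[20] = 28; u[21] = 15; u[22] = 25; u[23] = 22; u[24] = 31; u[25] = 11; u[26] = 28; u[27] = 11; u[28] = 13; u[29] = 30; u[30] = 27; u[31] = 7; u[32] = 28; u[33] = 23; u[34] = 17; u[35] = 6; u[36] = 7; u[37] = 19; u[38] = 28; u[39] = 19; u[40] = 5; u[41] = 14; u[42] = 3; u[43] = 15; u[44] = 28; u[45] = 31; u[46] = 9; u[47] = 22; u[48] = 15; u[49] = 27; u[50] = 28.
Since (u[49], u[50]) = (u[1], u[2]) = (27, 28) (two consecutive terms determine the rest), the sequence is periodic with period 48.
So u[465] = u[1 + ((465-1) mod 48)] = u[33] = 23.

23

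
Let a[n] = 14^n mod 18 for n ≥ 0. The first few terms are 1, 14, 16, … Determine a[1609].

14

We have a[0] = 1, a[1] = 14, a[2] = 16, a[3] = 8, a[4] = 4, a[5] = 2, a[6] = 10, a[7] = 14.
Since a[7] = a[1] = 14, the sequence is eventually periodic: after a pre-period of length 1 it cycles with period 6.
For n ≥ 1, a[n] depends only on (n - 1) mod 6. (1609 - 1) mod 6 = 0, so a[1609] = a[1] = 14.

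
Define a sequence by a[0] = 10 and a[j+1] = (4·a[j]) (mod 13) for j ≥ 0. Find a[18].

10

a[0] = 10,  a[1] = 1,  a[2] = 4,  a[3] = 3,  a[4] = 12,  a[5] = 9,  a[6] = 10.
Since a[6] = a[0] = 10, the sequence is periodic with period 6.
So a[18] = a[0 + ((18-0) mod 6)] = a[0] = 10.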